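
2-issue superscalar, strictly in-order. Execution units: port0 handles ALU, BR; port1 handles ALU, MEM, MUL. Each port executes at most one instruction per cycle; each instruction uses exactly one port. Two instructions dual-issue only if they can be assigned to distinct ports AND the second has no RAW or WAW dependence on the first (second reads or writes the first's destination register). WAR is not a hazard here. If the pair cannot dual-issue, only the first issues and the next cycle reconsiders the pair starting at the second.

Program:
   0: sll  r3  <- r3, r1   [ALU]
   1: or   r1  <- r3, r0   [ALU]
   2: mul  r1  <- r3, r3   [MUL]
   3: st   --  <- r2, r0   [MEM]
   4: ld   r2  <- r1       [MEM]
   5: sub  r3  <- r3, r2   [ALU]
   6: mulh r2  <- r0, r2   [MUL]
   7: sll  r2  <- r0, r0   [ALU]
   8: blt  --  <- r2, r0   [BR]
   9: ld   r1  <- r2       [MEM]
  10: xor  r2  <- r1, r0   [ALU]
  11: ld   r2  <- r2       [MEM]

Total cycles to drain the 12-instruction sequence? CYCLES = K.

  cy0 -> i0 (sll) RAW r3
  cy1 -> i1 (or) WAW r1
  cy2 -> i2 (mul) no-port MUL/MEM
  cy3 -> i3 (st) no-port MEM/MEM
  cy4 -> i4 (ld) RAW r2
  cy5 -> i5+i6 (sub mulh) pair
  cy6 -> i7 (sll) RAW r2
  cy7 -> i8+i9 (blt ld) pair
  cy8 -> i10 (xor) RAW+WAW r2
  cy9 -> i11 (ld) tail

CYCLES = 10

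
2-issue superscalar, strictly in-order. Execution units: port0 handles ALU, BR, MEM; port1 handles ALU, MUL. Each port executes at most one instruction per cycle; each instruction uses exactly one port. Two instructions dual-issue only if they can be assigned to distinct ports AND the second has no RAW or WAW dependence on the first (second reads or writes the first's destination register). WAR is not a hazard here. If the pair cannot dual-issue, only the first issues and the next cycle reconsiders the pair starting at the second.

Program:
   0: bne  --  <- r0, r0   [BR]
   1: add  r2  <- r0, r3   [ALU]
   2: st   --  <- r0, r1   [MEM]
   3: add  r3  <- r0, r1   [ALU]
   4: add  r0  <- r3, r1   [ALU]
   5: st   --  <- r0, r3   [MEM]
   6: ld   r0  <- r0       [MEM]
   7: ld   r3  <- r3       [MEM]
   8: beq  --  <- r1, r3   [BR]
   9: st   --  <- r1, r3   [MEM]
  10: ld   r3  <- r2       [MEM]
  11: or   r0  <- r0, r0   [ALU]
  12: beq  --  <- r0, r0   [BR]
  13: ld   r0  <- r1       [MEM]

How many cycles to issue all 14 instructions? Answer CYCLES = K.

t=0 i0+i1:bne add ; pair
t=1 i2+i3:st add ; pair
t=2 i4:add ; RAW r0
t=3 i5:st ; no-port MEM/MEM
t=4 i6:ld ; no-port MEM/MEM
t=5 i7:ld ; no-port MEM/BR
t=6 i8:beq ; no-port BR/MEM
t=7 i9:st ; no-port MEM/MEM
t=8 i10+i11:ld or ; pair
t=9 i12:beq ; no-port BR/MEM
t=10 i13:ld ; tail

CYCLES = 11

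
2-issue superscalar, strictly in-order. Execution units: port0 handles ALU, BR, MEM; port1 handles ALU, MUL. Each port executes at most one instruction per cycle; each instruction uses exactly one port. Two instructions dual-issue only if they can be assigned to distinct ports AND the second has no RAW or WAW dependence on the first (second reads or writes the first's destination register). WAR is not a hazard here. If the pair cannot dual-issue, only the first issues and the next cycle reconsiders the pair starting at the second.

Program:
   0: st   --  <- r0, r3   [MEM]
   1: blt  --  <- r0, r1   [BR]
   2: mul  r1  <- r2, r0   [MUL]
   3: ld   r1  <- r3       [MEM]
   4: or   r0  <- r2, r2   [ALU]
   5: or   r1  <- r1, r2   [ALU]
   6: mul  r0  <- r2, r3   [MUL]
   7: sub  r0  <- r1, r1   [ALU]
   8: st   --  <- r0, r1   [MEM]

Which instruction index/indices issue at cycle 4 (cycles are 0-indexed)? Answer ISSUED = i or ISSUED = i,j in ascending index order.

c0: i0 st.MEM  no-port MEM/BR
c1: i1+i2 blt.BR;mul.MUL  pair
c2: i3+i4 ld.MEM;or.ALU  pair
c3: i5+i6 or.ALU;mul.MUL  pair
c4: i7 sub.ALU  RAW r0
c5: i8 st.MEM  tail

ISSUED = 7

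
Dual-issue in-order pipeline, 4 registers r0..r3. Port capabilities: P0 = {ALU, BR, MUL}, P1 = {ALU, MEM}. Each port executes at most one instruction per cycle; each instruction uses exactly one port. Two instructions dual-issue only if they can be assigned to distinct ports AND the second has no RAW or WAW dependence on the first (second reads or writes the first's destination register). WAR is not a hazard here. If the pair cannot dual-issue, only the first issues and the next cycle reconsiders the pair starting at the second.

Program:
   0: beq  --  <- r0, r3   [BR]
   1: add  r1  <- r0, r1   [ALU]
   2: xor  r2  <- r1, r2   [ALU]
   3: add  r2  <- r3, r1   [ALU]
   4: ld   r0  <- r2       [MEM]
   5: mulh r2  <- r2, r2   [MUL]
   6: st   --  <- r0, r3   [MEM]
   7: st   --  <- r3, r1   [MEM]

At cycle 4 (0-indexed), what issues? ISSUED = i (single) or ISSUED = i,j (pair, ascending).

[0] i0/i1  beq+add  -- dual
[1] i2  xor  -- WAW r2
[2] i3  add  -- RAW r2
[3] i4/i5  ld+mulh  -- dual
[4] i6  st  -- no-port MEM/MEM
[5] i7  st  -- tail

ISSUED = 6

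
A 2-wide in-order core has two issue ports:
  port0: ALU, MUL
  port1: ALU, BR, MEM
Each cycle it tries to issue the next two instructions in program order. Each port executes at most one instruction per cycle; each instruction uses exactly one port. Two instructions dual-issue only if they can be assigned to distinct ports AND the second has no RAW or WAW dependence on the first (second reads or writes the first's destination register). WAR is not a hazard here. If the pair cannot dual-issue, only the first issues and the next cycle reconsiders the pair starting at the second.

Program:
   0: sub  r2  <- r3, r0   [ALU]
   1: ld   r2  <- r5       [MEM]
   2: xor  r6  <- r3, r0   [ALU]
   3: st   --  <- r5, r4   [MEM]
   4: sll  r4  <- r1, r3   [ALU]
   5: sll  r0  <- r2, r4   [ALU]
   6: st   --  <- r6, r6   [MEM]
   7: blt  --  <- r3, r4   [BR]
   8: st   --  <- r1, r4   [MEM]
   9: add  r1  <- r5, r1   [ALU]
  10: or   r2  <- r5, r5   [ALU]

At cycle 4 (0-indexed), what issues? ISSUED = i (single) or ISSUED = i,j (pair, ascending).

ISSUED = 7

[0] i0  sub.ALU  -- WAW r2
[1] i1&i2  ld.MEM+xor.ALU  -- dual
[2] i3&i4  st.MEM+sll.ALU  -- dual
[3] i5&i6  sll.ALU+st.MEM  -- dual
[4] i7  blt.BR  -- no-port BR/MEM
[5] i8&i9  st.MEM+add.ALU  -- dual
[6] i10  or.ALU  -- tail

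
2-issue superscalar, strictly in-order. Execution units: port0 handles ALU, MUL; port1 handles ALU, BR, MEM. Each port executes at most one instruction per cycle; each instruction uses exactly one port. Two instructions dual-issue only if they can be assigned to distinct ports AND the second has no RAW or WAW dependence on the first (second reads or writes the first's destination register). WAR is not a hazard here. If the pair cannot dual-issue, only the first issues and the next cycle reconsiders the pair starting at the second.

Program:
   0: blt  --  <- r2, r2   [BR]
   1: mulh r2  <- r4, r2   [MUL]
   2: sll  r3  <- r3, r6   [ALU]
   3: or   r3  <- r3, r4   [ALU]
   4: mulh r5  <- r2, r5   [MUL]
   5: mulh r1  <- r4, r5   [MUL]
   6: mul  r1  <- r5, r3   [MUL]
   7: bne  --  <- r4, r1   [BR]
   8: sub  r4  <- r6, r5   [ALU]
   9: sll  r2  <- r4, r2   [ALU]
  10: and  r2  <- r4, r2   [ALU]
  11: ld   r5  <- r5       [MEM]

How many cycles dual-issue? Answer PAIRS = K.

t=0 i0+i1:blt.BR mulh.MUL ; dual
t=1 i2:sll.ALU ; RAW+WAW r3
t=2 i3+i4:or.ALU mulh.MUL ; dual
t=3 i5:mulh.MUL ; no-port MUL/MUL
t=4 i6:mul.MUL ; RAW r1
t=5 i7+i8:bne.BR sub.ALU ; dual
t=6 i9:sll.ALU ; RAW+WAW r2
t=7 i10+i11:and.ALU ld.MEM ; dual

PAIRS = 4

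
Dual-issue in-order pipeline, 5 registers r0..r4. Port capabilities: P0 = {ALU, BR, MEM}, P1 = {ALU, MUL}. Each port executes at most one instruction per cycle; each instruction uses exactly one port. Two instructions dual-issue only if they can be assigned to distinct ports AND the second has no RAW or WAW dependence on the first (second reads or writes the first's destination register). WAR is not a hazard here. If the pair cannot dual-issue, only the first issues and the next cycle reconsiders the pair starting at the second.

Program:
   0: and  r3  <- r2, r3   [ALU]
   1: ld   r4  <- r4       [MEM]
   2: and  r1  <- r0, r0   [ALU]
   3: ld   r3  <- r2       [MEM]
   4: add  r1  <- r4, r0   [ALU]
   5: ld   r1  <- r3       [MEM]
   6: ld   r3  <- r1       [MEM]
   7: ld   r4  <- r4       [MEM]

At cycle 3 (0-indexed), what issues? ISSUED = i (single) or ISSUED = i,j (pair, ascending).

t=0 i0+i1:and.ALU;ld.MEM ; pair
t=1 i2+i3:and.ALU;ld.MEM ; pair
t=2 i4:add.ALU ; WAW r1
t=3 i5:ld.MEM ; no-port MEM/MEM
t=4 i6:ld.MEM ; no-port MEM/MEM
t=5 i7:ld.MEM ; tail

ISSUED = 5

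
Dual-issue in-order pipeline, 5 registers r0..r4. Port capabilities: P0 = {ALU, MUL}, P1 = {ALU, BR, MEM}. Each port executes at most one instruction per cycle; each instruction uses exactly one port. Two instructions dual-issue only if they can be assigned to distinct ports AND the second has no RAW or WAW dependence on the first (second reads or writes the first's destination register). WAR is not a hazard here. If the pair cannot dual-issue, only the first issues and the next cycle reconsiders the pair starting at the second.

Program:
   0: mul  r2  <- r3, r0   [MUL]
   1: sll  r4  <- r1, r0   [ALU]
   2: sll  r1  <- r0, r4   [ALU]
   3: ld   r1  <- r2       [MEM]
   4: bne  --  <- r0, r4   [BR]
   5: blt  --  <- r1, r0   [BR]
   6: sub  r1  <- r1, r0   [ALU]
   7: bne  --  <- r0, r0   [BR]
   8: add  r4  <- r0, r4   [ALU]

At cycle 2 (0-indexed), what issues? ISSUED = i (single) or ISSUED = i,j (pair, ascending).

ISSUED = 3

c0: i0,i1 mul+sll  2-wide
c1: i2 sll  WAW r1
c2: i3 ld  no-port MEM/BR
c3: i4 bne  no-port BR/BR
c4: i5,i6 blt+sub  2-wide
c5: i7,i8 bne+add  2-wide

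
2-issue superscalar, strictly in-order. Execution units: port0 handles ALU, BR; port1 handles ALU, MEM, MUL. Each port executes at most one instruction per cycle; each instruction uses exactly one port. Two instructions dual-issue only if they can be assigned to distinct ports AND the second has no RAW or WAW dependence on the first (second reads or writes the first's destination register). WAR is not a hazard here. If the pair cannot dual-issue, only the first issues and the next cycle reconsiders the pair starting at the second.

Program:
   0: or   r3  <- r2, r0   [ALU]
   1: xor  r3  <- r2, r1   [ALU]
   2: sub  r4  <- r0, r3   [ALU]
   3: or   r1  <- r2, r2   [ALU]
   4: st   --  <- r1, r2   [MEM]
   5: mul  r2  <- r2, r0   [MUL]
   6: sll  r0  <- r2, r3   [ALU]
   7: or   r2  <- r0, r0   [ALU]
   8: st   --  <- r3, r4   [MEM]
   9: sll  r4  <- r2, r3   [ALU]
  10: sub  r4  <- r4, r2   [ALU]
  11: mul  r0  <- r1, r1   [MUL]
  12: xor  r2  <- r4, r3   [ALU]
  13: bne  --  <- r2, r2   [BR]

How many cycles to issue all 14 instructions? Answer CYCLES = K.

CYCLES = 11

0. or.ALU @i0  | WAW r3
1. xor.ALU @i1  | RAW r3
2. sub.ALU or.ALU @i2&i3  | pair
3. st.MEM @i4  | no-port MEM/MUL
4. mul.MUL @i5  | RAW r2
5. sll.ALU @i6  | RAW r0
6. or.ALU st.MEM @i7&i8  | pair
7. sll.ALU @i9  | RAW+WAW r4
8. sub.ALU mul.MUL @i10&i11  | pair
9. xor.ALU @i12  | RAW r2
10. bne.BR @i13  | tail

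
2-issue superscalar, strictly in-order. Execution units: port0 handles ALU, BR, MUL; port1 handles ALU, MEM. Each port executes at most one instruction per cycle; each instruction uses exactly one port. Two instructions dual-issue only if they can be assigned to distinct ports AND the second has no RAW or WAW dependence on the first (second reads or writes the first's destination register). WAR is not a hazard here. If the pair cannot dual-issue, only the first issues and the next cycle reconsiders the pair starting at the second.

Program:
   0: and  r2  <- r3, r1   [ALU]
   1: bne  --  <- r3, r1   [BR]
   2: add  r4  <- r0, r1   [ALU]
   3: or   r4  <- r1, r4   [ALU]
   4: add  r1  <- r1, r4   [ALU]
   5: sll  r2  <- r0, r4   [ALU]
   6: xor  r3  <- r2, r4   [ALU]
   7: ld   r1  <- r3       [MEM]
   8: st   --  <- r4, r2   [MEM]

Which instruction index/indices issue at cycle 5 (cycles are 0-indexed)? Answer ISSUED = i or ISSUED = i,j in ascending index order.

ISSUED = 7

  cy0 -> i0/i1 (and+bne) pair
  cy1 -> i2 (add) RAW+WAW r4
  cy2 -> i3 (or) RAW r4
  cy3 -> i4/i5 (add+sll) pair
  cy4 -> i6 (xor) RAW r3
  cy5 -> i7 (ld) no-port MEM/MEM
  cy6 -> i8 (st) tail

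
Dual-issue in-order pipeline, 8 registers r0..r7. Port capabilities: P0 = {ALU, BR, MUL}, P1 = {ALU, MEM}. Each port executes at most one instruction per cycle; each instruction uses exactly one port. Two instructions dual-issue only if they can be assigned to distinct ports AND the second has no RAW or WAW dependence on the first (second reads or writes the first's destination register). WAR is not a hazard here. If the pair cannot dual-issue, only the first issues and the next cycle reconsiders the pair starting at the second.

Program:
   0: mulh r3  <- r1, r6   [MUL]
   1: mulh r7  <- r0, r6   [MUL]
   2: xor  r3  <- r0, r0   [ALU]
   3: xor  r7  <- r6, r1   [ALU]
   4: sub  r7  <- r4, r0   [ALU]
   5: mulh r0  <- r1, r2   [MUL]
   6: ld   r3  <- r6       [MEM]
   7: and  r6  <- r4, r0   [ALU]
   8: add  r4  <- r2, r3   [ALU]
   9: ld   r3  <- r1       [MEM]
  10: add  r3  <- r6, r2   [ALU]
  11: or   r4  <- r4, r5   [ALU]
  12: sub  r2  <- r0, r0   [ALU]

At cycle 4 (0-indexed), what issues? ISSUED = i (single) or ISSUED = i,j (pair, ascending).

ISSUED = 6,7

0. mulh @i0  | no-port MUL/MUL
1. mulh;xor @i1&i2  | pair
2. xor @i3  | WAW r7
3. sub;mulh @i4&i5  | pair
4. ld;and @i6&i7  | pair
5. add;ld @i8&i9  | pair
6. add;or @i10&i11  | pair
7. sub @i12  | tail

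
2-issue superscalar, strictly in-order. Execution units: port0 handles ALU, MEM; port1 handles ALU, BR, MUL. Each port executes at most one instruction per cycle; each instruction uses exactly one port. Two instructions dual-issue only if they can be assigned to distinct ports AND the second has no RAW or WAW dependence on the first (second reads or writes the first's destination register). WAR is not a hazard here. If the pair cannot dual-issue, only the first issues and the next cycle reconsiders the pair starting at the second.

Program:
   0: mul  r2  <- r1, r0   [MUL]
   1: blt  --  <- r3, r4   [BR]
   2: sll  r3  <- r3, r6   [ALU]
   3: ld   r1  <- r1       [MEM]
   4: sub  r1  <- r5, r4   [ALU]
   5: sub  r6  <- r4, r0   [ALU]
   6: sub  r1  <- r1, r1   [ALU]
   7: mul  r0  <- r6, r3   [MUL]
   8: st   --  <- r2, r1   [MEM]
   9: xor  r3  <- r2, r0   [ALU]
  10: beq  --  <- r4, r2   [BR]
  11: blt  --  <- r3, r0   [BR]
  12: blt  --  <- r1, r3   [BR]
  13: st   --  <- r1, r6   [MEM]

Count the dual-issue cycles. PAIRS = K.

c0: i0 mul  no-port MUL/BR
c1: i1&i2 blt+sll  pair
c2: i3 ld  WAW r1
c3: i4&i5 sub+sub  pair
c4: i6&i7 sub+mul  pair
c5: i8&i9 st+xor  pair
c6: i10 beq  no-port BR/BR
c7: i11 blt  no-port BR/BR
c8: i12&i13 blt+st  pair

PAIRS = 5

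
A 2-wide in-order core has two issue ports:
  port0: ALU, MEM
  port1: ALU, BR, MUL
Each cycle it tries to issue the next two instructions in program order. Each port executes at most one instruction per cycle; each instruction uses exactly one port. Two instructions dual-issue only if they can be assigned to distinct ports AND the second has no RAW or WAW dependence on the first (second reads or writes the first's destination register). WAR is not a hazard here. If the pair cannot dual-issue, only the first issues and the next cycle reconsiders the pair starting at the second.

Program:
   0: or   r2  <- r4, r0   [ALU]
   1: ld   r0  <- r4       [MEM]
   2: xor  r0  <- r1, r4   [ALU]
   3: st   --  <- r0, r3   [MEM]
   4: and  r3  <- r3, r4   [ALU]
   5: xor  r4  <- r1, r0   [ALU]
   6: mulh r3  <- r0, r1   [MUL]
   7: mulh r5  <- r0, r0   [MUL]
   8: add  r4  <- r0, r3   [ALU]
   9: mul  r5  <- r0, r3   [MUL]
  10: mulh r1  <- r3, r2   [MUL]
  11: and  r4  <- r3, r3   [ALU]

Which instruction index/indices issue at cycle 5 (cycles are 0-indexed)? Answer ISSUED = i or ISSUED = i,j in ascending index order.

  cy0 -> i0/i1 (or.ALU+ld.MEM) pair
  cy1 -> i2 (xor.ALU) RAW r0
  cy2 -> i3/i4 (st.MEM+and.ALU) pair
  cy3 -> i5/i6 (xor.ALU+mulh.MUL) pair
  cy4 -> i7/i8 (mulh.MUL+add.ALU) pair
  cy5 -> i9 (mul.MUL) no-port MUL/MUL
  cy6 -> i10/i11 (mulh.MUL+and.ALU) pair

ISSUED = 9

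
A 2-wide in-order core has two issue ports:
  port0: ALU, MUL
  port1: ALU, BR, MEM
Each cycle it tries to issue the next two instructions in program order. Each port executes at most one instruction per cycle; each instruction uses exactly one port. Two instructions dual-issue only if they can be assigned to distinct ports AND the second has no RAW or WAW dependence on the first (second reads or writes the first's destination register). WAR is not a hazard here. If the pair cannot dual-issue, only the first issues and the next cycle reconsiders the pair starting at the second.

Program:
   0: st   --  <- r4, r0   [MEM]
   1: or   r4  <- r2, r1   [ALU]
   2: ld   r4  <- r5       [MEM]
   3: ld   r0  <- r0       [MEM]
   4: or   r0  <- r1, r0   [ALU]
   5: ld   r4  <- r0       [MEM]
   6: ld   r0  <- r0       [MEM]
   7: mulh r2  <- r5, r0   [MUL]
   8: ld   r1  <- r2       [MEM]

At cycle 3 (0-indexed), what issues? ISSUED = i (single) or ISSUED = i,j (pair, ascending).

ISSUED = 4

[0] i0/i1  st or  -- dual
[1] i2  ld  -- no-port MEM/MEM
[2] i3  ld  -- RAW+WAW r0
[3] i4  or  -- RAW r0
[4] i5  ld  -- no-port MEM/MEM
[5] i6  ld  -- RAW r0
[6] i7  mulh  -- RAW r2
[7] i8  ld  -- tail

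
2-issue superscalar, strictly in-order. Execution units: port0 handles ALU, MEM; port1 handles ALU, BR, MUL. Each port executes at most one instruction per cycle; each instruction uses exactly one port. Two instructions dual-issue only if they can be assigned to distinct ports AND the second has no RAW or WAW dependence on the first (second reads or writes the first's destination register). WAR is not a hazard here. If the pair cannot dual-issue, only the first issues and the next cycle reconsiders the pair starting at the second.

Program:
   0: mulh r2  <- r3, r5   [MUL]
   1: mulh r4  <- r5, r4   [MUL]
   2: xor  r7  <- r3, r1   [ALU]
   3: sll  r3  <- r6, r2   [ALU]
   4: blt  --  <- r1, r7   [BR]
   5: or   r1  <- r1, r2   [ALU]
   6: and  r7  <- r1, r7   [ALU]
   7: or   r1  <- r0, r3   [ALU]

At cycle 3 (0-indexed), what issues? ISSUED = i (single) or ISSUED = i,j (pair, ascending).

c0: i0 mulh.MUL  no-port MUL/MUL
c1: i1&i2 mulh.MUL/xor.ALU  dual
c2: i3&i4 sll.ALU/blt.BR  dual
c3: i5 or.ALU  RAW r1
c4: i6&i7 and.ALU/or.ALU  dual

ISSUED = 5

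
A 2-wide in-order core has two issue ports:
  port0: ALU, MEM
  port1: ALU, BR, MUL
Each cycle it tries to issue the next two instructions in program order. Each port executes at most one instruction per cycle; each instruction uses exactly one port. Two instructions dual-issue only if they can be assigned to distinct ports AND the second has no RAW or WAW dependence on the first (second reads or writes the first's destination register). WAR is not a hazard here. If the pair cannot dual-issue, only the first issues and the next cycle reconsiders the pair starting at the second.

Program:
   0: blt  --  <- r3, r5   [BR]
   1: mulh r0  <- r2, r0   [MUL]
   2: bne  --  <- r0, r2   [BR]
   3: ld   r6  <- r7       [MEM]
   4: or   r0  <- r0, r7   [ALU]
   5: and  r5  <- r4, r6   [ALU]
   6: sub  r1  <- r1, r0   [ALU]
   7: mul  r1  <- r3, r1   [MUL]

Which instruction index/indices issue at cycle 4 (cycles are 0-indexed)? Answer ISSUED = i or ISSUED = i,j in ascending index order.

t=0 i0:blt.BR ; no-port BR/MUL
t=1 i1:mulh.MUL ; no-port MUL/BR
t=2 i2+i3:bne.BR;ld.MEM ; pair
t=3 i4+i5:or.ALU;and.ALU ; pair
t=4 i6:sub.ALU ; RAW+WAW r1
t=5 i7:mul.MUL ; tail

ISSUED = 6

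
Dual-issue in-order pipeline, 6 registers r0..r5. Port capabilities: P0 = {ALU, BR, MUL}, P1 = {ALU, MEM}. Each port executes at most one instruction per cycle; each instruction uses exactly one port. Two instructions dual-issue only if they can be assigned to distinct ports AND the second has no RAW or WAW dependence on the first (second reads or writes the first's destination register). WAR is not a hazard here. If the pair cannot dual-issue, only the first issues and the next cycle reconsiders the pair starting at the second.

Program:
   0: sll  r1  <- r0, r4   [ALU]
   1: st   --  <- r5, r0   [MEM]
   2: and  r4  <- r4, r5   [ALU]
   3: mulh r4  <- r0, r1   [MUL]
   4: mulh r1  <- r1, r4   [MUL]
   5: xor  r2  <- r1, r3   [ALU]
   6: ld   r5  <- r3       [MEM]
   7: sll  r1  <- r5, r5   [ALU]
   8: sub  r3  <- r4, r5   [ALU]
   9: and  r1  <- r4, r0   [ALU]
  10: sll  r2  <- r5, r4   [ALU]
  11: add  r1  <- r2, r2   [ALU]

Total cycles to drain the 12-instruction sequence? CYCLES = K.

c0: i0+i1 sll.ALU;st.MEM  pair
c1: i2 and.ALU  WAW r4
c2: i3 mulh.MUL  no-port MUL/MUL
c3: i4 mulh.MUL  RAW r1
c4: i5+i6 xor.ALU;ld.MEM  pair
c5: i7+i8 sll.ALU;sub.ALU  pair
c6: i9+i10 and.ALU;sll.ALU  pair
c7: i11 add.ALU  tail

CYCLES = 8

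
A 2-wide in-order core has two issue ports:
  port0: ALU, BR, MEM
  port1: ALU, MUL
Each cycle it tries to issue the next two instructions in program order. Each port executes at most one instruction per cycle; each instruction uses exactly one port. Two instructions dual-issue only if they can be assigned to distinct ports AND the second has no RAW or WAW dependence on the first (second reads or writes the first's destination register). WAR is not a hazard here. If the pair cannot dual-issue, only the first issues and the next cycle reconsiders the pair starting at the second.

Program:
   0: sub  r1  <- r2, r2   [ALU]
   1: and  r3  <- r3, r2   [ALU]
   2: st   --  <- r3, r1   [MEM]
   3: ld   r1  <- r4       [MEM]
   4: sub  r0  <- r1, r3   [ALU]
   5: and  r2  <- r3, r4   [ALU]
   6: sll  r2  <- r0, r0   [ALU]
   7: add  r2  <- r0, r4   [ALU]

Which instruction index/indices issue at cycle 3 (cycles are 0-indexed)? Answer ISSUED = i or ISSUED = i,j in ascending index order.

ISSUED = 4,5

#0 head=0: sub.ALU;and.ALU i0/i1 2-wide
#1 head=2: st.MEM i2 no-port MEM/MEM
#2 head=3: ld.MEM i3 RAW r1
#3 head=4: sub.ALU;and.ALU i4/i5 2-wide
#4 head=6: sll.ALU i6 WAW r2
#5 head=7: add.ALU i7 tail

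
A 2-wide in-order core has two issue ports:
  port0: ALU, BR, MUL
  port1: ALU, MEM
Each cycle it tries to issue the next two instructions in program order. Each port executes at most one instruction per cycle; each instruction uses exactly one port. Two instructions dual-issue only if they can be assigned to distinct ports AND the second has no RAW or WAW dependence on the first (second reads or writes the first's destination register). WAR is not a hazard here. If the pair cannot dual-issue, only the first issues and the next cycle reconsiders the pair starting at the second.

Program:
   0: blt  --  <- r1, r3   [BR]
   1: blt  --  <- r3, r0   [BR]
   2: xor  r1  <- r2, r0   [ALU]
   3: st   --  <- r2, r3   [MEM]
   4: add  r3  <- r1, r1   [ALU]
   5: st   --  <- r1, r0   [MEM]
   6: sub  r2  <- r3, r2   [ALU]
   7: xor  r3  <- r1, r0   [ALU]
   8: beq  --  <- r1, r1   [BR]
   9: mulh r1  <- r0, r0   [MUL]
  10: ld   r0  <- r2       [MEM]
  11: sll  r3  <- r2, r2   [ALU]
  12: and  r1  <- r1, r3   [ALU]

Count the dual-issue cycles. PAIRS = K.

PAIRS = 5

0. blt.BR @i0  | no-port BR/BR
1. blt.BR xor.ALU @i1,i2  | dual
2. st.MEM add.ALU @i3,i4  | dual
3. st.MEM sub.ALU @i5,i6  | dual
4. xor.ALU beq.BR @i7,i8  | dual
5. mulh.MUL ld.MEM @i9,i10  | dual
6. sll.ALU @i11  | RAW r3
7. and.ALU @i12  | tail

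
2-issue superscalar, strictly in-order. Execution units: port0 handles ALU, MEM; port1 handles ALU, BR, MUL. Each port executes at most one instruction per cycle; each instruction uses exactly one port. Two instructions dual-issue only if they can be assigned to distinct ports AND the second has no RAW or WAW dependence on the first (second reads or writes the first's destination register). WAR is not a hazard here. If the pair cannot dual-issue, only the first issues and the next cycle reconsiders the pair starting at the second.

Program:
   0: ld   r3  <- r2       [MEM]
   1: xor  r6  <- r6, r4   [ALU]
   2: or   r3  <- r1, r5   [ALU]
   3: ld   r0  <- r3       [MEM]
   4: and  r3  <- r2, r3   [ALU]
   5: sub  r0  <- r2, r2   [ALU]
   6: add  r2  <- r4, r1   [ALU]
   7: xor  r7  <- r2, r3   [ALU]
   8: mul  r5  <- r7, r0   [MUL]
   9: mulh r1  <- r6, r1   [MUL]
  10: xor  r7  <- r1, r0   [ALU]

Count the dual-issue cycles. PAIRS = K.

#0 head=0: ld;xor i0/i1 dual
#1 head=2: or i2 RAW r3
#2 head=3: ld;and i3/i4 dual
#3 head=5: sub;add i5/i6 dual
#4 head=7: xor i7 RAW r7
#5 head=8: mul i8 no-port MUL/MUL
#6 head=9: mulh i9 RAW r1
#7 head=10: xor i10 tail

PAIRS = 3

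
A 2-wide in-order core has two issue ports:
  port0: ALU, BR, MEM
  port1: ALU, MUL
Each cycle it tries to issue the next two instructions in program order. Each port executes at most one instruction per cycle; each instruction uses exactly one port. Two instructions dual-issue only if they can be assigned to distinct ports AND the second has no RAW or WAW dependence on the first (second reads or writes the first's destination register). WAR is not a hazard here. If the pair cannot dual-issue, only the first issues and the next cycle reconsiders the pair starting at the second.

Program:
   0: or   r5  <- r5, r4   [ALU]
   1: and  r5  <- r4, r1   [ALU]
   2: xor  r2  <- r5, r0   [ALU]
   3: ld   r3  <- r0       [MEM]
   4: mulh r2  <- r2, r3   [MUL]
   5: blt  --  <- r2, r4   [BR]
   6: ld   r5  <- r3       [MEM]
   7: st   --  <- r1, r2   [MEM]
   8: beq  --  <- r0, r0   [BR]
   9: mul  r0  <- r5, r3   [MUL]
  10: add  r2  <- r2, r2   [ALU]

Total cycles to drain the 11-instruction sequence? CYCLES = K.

CYCLES = 9

t=0 i0:or.ALU ; WAW r5
t=1 i1:and.ALU ; RAW r5
t=2 i2+i3:xor.ALU+ld.MEM ; pair
t=3 i4:mulh.MUL ; RAW r2
t=4 i5:blt.BR ; no-port BR/MEM
t=5 i6:ld.MEM ; no-port MEM/MEM
t=6 i7:st.MEM ; no-port MEM/BR
t=7 i8+i9:beq.BR+mul.MUL ; pair
t=8 i10:add.ALU ; tail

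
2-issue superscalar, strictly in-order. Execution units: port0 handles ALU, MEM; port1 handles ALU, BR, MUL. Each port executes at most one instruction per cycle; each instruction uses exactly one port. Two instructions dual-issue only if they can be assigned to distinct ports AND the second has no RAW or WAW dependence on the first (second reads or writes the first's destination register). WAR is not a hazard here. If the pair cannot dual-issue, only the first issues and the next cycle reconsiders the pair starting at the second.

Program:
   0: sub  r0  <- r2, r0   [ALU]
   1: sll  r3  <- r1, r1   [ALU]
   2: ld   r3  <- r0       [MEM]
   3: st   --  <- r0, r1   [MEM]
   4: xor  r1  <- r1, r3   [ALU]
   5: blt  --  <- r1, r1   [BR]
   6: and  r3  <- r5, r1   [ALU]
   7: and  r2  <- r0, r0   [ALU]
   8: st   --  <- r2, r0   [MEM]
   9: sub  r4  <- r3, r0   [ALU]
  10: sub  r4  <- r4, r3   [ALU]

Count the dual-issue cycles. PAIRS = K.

PAIRS = 4

  cy0 -> i0,i1 (sub+sll) dual
  cy1 -> i2 (ld) no-port MEM/MEM
  cy2 -> i3,i4 (st+xor) dual
  cy3 -> i5,i6 (blt+and) dual
  cy4 -> i7 (and) RAW r2
  cy5 -> i8,i9 (st+sub) dual
  cy6 -> i10 (sub) tail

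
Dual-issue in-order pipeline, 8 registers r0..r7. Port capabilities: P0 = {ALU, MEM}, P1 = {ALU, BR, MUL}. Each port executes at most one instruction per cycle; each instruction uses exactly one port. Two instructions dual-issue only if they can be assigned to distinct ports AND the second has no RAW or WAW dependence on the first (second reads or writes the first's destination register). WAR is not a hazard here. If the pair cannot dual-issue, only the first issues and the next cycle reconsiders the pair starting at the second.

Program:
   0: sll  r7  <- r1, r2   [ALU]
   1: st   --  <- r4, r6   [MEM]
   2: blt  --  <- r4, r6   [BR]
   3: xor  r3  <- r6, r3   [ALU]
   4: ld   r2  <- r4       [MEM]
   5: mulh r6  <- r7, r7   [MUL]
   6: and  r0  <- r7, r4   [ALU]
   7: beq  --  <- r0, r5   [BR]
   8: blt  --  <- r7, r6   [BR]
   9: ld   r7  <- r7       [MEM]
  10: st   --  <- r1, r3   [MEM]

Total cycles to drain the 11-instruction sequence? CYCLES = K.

0. sll.ALU/st.MEM @i0+i1  | 2-wide
1. blt.BR/xor.ALU @i2+i3  | 2-wide
2. ld.MEM/mulh.MUL @i4+i5  | 2-wide
3. and.ALU @i6  | RAW r0
4. beq.BR @i7  | no-port BR/BR
5. blt.BR/ld.MEM @i8+i9  | 2-wide
6. st.MEM @i10  | tail

CYCLES = 7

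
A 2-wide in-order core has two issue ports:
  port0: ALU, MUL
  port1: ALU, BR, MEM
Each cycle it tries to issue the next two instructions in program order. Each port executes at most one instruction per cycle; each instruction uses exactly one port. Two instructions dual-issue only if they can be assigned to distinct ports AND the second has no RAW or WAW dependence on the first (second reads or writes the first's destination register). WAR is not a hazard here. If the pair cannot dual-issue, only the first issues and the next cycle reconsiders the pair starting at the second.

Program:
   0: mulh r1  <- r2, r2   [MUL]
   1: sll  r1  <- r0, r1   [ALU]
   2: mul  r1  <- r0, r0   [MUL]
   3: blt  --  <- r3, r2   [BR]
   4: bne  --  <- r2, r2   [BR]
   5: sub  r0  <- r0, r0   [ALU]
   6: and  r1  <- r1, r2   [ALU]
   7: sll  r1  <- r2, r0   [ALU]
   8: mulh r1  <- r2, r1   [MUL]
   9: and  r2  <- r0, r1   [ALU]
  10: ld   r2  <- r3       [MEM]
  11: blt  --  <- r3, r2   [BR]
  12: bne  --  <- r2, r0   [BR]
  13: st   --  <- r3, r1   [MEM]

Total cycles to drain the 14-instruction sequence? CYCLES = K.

t=0 i0:mulh ; RAW+WAW r1
t=1 i1:sll ; WAW r1
t=2 i2,i3:mul;blt ; pair
t=3 i4,i5:bne;sub ; pair
t=4 i6:and ; WAW r1
t=5 i7:sll ; RAW+WAW r1
t=6 i8:mulh ; RAW r1
t=7 i9:and ; WAW r2
t=8 i10:ld ; no-port MEM/BR
t=9 i11:blt ; no-port BR/BR
t=10 i12:bne ; no-port BR/MEM
t=11 i13:st ; tail

CYCLES = 12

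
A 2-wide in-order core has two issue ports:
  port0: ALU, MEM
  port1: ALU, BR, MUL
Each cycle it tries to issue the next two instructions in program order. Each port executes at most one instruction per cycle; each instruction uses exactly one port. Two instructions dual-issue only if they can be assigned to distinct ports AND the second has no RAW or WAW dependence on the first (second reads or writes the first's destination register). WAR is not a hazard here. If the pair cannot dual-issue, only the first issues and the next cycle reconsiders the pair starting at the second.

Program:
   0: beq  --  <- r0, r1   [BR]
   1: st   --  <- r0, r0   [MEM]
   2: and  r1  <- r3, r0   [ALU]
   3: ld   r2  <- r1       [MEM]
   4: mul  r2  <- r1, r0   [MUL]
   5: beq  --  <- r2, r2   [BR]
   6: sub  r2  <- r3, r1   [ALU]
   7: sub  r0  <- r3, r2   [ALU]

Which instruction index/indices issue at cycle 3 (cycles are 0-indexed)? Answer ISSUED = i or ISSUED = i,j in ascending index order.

ISSUED = 4

0. beq.BR+st.MEM @i0/i1  | 2-wide
1. and.ALU @i2  | RAW r1
2. ld.MEM @i3  | WAW r2
3. mul.MUL @i4  | no-port MUL/BR
4. beq.BR+sub.ALU @i5/i6  | 2-wide
5. sub.ALU @i7  | tail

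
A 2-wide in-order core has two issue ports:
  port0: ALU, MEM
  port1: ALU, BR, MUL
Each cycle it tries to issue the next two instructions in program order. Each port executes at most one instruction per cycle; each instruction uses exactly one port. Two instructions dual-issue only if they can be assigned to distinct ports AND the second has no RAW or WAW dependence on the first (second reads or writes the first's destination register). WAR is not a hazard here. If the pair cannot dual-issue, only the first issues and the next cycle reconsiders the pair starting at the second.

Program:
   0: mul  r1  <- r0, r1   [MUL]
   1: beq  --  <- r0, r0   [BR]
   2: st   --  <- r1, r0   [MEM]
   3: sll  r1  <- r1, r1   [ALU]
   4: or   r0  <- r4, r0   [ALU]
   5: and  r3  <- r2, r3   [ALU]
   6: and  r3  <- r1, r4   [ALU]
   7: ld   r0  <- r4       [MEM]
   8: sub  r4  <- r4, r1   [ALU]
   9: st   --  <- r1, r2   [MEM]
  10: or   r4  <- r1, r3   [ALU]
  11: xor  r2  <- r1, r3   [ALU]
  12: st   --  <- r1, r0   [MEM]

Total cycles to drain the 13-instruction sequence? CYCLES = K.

[0] i0  mul  -- no-port MUL/BR
[1] i1&i2  beq;st  -- 2-wide
[2] i3&i4  sll;or  -- 2-wide
[3] i5  and  -- WAW r3
[4] i6&i7  and;ld  -- 2-wide
[5] i8&i9  sub;st  -- 2-wide
[6] i10&i11  or;xor  -- 2-wide
[7] i12  st  -- tail

CYCLES = 8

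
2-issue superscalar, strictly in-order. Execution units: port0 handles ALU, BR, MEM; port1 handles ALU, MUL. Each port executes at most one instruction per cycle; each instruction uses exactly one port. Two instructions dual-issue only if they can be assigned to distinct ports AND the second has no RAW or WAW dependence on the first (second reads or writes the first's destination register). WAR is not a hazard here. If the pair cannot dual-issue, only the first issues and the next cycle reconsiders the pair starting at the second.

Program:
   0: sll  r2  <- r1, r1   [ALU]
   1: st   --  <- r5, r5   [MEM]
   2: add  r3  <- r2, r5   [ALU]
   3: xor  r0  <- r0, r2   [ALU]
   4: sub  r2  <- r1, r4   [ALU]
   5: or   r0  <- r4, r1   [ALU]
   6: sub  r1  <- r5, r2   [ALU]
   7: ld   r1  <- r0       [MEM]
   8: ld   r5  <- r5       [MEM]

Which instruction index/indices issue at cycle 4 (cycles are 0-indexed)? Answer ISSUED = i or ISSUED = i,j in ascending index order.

c0: i0&i1 sll.ALU/st.MEM  pair
c1: i2&i3 add.ALU/xor.ALU  pair
c2: i4&i5 sub.ALU/or.ALU  pair
c3: i6 sub.ALU  WAW r1
c4: i7 ld.MEM  no-port MEM/MEM
c5: i8 ld.MEM  tail

ISSUED = 7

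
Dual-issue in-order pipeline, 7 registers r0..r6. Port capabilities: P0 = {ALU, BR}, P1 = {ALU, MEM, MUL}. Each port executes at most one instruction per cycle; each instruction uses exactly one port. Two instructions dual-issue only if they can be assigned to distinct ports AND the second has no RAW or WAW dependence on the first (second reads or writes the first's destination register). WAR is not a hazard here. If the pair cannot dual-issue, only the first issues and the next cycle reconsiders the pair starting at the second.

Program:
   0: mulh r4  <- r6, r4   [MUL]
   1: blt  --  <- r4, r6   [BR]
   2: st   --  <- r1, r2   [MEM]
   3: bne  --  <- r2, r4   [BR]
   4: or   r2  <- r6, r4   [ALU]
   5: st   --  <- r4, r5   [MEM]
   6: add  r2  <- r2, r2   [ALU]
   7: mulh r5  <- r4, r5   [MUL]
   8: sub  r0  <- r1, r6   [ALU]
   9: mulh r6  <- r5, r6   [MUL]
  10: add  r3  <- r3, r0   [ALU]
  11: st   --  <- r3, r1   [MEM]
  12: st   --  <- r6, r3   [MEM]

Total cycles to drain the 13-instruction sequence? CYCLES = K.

  cy0 -> i0 (mulh) RAW r4
  cy1 -> i1,i2 (blt;st) dual
  cy2 -> i3,i4 (bne;or) dual
  cy3 -> i5,i6 (st;add) dual
  cy4 -> i7,i8 (mulh;sub) dual
  cy5 -> i9,i10 (mulh;add) dual
  cy6 -> i11 (st) no-port MEM/MEM
  cy7 -> i12 (st) tail

CYCLES = 8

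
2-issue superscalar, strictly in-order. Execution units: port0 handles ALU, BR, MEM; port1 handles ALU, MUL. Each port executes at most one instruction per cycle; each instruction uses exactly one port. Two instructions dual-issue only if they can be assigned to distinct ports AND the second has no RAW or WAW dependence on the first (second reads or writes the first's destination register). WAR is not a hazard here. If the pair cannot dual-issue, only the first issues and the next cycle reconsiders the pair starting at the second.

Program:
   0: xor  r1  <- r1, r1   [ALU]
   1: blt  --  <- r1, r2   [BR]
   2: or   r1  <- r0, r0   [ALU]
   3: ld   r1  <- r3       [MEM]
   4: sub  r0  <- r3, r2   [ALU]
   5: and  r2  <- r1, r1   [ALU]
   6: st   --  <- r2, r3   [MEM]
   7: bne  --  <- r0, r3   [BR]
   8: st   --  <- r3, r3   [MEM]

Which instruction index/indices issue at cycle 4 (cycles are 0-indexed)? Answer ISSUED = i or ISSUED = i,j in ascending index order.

ISSUED = 6

#0 head=0: xor i0 RAW r1
#1 head=1: blt or i1+i2 2-wide
#2 head=3: ld sub i3+i4 2-wide
#3 head=5: and i5 RAW r2
#4 head=6: st i6 no-port MEM/BR
#5 head=7: bne i7 no-port BR/MEM
#6 head=8: st i8 tail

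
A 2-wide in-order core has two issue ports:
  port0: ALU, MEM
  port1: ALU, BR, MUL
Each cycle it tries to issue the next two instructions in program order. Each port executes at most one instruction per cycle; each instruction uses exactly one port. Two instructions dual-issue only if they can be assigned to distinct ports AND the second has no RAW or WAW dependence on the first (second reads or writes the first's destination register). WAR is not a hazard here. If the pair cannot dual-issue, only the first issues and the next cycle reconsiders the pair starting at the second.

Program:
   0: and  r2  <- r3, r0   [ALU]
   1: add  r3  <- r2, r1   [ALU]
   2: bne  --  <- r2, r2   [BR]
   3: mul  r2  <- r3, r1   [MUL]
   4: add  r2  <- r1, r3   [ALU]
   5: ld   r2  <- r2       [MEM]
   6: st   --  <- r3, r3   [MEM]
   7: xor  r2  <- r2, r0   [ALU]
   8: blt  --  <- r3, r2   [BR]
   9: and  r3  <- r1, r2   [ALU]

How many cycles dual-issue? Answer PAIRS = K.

t=0 i0:and.ALU ; RAW r2
t=1 i1&i2:add.ALU bne.BR ; dual
t=2 i3:mul.MUL ; WAW r2
t=3 i4:add.ALU ; RAW+WAW r2
t=4 i5:ld.MEM ; no-port MEM/MEM
t=5 i6&i7:st.MEM xor.ALU ; dual
t=6 i8&i9:blt.BR and.ALU ; dual

PAIRS = 3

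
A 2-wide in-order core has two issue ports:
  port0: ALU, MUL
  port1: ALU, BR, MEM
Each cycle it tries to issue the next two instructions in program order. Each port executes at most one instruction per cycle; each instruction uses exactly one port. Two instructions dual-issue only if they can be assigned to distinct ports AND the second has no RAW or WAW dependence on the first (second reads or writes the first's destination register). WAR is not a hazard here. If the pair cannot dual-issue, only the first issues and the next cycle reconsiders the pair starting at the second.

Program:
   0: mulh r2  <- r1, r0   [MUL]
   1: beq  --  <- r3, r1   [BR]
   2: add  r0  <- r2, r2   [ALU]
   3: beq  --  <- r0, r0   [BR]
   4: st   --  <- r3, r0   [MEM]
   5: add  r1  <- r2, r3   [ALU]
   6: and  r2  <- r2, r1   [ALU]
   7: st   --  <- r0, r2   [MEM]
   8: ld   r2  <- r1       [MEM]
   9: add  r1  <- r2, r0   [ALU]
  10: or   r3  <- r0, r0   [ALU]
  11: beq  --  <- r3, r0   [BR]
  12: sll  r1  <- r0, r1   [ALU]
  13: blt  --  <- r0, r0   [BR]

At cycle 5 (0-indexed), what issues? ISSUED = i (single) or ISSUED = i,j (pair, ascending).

#0 head=0: mulh/beq i0&i1 dual
#1 head=2: add i2 RAW r0
#2 head=3: beq i3 no-port BR/MEM
#3 head=4: st/add i4&i5 dual
#4 head=6: and i6 RAW r2
#5 head=7: st i7 no-port MEM/MEM
#6 head=8: ld i8 RAW r2
#7 head=9: add/or i9&i10 dual
#8 head=11: beq/sll i11&i12 dual
#9 head=13: blt i13 tail

ISSUED = 7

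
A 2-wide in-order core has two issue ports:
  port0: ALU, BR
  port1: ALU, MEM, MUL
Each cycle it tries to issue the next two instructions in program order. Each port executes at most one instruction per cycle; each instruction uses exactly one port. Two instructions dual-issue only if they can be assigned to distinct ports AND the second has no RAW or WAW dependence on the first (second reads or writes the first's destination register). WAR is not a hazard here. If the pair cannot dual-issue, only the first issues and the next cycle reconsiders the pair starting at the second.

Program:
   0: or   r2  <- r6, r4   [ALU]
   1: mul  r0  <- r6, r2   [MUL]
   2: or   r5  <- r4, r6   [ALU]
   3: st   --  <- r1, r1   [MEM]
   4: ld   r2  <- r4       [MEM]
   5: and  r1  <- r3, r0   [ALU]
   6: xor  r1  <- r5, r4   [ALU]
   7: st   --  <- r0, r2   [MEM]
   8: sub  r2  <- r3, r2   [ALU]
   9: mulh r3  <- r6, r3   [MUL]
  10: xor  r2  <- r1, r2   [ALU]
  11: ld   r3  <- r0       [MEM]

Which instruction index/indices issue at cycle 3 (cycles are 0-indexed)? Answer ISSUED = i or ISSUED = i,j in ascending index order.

ISSUED = 4,5

[0] i0  or  -- RAW r2
[1] i1&i2  mul+or  -- 2-wide
[2] i3  st  -- no-port MEM/MEM
[3] i4&i5  ld+and  -- 2-wide
[4] i6&i7  xor+st  -- 2-wide
[5] i8&i9  sub+mulh  -- 2-wide
[6] i10&i11  xor+ld  -- 2-wide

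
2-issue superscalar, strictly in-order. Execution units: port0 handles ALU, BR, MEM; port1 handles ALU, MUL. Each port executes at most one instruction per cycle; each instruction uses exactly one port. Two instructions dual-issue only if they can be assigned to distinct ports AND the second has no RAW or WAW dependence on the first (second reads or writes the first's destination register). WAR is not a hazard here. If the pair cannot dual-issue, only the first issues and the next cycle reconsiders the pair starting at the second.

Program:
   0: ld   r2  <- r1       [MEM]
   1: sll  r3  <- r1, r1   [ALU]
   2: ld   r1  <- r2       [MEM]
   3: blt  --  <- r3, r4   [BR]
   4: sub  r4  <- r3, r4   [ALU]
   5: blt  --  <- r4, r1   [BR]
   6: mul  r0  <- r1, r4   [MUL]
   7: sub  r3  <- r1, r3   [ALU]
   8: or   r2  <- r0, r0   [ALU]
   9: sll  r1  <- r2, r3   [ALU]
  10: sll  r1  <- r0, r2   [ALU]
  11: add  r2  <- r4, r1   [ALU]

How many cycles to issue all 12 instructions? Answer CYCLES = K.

CYCLES = 8

[0] i0/i1  ld;sll  -- dual
[1] i2  ld  -- no-port MEM/BR
[2] i3/i4  blt;sub  -- dual
[3] i5/i6  blt;mul  -- dual
[4] i7/i8  sub;or  -- dual
[5] i9  sll  -- WAW r1
[6] i10  sll  -- RAW r1
[7] i11  add  -- tail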